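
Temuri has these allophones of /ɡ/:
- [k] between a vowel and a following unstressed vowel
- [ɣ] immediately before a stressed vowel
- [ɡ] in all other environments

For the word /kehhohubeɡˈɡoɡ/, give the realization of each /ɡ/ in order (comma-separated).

Occurrence 1 (position 10): no conditioning environment matches → elsewhere allophone [ɡ].
Occurrence 2 (position 11): immediately before a stressed vowel → [ɣ].
Occurrence 3 (position 13): no conditioning environment matches → elsewhere allophone [ɡ].

[ɡ], [ɣ], [ɡ]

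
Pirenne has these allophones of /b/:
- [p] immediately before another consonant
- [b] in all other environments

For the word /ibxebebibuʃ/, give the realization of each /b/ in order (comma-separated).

[p], [b], [b], [b]

Occurrence 1 (position 2): immediately before another consonant → [p].
Occurrence 2 (position 5): no conditioning environment matches → elsewhere allophone [b].
Occurrence 3 (position 7): no conditioning environment matches → elsewhere allophone [b].
Occurrence 4 (position 9): no conditioning environment matches → elsewhere allophone [b].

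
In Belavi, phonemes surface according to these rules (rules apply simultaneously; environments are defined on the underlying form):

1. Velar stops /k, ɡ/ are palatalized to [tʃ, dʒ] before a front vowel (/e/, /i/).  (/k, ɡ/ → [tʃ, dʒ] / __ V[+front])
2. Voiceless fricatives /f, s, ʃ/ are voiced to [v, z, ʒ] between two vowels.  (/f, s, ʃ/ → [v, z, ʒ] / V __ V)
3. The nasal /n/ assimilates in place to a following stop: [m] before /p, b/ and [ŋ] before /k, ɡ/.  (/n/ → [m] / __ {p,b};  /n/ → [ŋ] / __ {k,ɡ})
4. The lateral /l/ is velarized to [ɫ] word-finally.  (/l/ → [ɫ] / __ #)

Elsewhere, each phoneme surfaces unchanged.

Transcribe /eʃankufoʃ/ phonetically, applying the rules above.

/ʃ/ (between /e/ and /a/): between two vowels, so rule 2 applies → [ʒ].
/n/ (between /a/ and /k/): before a labial or velar stop, so rule 3 applies → [ŋ].
/k/ (between /n/ and /u/) fails the environment for rule 1, so it stays [k].
Rule 2 applies to /f/ (between /u/ and /o/: between two vowels) → [v].
/ʃ/ — word-final; rule 2 does not apply here → [ʃ].

[eʒaŋkuvoʃ]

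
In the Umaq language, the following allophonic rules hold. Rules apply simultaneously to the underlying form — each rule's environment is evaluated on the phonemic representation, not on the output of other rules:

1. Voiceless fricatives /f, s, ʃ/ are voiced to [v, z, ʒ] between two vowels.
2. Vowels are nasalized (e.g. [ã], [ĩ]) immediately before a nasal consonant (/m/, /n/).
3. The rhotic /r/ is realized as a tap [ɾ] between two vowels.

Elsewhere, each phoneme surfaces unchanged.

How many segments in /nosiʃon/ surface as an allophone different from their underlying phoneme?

3

Segments that undergo a rule: /s/ → [z] (rule 1); /ʃ/ → [ʒ] (rule 1); /o/ → [õ] (rule 2).
All other segments surface unchanged.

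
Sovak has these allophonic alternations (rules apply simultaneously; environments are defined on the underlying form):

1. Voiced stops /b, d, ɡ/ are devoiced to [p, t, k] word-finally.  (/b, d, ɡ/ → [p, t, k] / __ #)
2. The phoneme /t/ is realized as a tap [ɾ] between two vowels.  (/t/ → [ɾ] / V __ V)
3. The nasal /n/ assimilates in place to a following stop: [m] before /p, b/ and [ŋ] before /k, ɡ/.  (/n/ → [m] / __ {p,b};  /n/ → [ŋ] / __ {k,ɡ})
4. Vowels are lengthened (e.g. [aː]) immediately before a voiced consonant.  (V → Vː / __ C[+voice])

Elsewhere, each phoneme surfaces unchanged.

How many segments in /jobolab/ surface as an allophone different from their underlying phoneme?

4

Segments that undergo a rule: /o/ → [oː] (rule 4); /o/ → [oː] (rule 4); /a/ → [aː] (rule 4); /b/ → [p] (rule 1).
All other segments surface unchanged.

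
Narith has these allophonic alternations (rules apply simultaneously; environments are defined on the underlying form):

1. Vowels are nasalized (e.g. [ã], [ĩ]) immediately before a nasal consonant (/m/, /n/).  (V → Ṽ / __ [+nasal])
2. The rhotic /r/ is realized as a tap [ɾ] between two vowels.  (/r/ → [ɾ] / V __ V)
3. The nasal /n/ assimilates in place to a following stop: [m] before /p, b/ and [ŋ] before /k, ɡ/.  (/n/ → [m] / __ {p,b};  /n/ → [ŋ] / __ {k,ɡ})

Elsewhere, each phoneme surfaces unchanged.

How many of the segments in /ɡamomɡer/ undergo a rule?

Segments that undergo a rule: /a/ → [ã] (rule 1); /o/ → [õ] (rule 1).
All other segments surface unchanged.

2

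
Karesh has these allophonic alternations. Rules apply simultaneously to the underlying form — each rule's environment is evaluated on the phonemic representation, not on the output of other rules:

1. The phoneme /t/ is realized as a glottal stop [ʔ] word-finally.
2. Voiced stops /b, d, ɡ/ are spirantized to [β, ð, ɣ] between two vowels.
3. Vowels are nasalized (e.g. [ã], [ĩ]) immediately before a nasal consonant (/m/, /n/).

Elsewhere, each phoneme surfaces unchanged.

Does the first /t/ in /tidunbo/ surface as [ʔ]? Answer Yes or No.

No

/t/ (word-initial) fails the environment for rule 1, so it stays [t].
The actual realization is [t], not [ʔ].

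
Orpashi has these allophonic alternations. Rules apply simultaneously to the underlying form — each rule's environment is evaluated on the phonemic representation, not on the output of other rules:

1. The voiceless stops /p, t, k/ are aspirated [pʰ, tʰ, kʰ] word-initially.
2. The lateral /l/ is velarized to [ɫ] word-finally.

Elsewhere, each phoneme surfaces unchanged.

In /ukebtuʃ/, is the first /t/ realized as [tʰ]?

/t/ (between /b/ and /u/) fails the environment for rule 1, so it stays [t].
The actual realization is [t], not [tʰ].

No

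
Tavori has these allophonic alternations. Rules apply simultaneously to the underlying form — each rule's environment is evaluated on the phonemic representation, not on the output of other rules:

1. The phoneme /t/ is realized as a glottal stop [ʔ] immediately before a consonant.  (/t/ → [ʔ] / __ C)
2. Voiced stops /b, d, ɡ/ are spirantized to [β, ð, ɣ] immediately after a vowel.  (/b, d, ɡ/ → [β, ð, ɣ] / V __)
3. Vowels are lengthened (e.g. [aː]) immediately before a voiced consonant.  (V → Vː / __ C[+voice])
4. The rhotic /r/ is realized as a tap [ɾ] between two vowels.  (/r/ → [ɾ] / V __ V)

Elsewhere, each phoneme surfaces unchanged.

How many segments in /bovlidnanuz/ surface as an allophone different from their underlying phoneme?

Segments that undergo a rule: /o/ → [oː] (rule 3); /i/ → [iː] (rule 3); /d/ → [ð] (rule 2); /a/ → [aː] (rule 3); /u/ → [uː] (rule 3).
All other segments surface unchanged.

5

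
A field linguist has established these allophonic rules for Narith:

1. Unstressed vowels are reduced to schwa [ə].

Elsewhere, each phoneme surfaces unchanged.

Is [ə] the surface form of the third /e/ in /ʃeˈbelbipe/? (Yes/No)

Rule 1 applies to /e/ (word-final: in an unstressed syllable) → [ə].
The actual realization is [ə], which matches [ə].

Yes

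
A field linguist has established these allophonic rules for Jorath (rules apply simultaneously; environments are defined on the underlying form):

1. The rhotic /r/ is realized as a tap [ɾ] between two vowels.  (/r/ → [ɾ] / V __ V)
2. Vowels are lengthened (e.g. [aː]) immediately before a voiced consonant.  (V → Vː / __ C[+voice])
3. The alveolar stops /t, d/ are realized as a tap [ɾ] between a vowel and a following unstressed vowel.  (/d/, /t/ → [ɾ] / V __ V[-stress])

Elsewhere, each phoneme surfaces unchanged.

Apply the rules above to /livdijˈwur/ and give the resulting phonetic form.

[liːvdiːjˈwuːr]

/l/ (word-initial): no rule targets it → [l].
/i/ meets the environment for rule 2 (before a voiced consonant) → [iː].
/v/ — not in any rule's target class → [v].
/d/ (between /v/ and /i/) is in the target of rule 3 but the environment (between a vowel and a following unstressed vowel) is not met → [d].
Rule 2 applies to /i/ (between /d/ and /j/: before a voiced consonant) → [iː].
/j/ stays [j].
/w/ — not in any rule's target class → [w].
/u/ meets the environment for rule 2 (before a voiced consonant) → [uː].
/r/ (word-final) is in the target of rule 1 but the environment (between two vowels) is not met → [r].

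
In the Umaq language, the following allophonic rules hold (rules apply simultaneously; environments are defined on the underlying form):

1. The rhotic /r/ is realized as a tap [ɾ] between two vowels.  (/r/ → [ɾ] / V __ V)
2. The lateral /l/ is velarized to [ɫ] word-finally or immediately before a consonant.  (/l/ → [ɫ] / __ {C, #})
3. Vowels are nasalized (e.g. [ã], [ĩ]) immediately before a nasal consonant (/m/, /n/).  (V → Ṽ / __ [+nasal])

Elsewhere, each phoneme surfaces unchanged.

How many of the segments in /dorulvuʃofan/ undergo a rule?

3

Segments that undergo a rule: /r/ → [ɾ] (rule 1); /l/ → [ɫ] (rule 2); /a/ → [ã] (rule 3).
All other segments surface unchanged.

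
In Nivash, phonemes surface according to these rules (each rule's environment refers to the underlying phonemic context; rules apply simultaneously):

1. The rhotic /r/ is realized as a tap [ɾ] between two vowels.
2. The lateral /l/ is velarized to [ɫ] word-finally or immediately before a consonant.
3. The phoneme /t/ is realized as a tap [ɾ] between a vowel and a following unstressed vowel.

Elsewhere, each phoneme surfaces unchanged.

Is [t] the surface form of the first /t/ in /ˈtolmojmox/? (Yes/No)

Yes

/t/ (word-initial): rule 3 targets it, but not between a vowel and a following unstressed vowel → unchanged [t].
The actual realization is [t], which matches [t].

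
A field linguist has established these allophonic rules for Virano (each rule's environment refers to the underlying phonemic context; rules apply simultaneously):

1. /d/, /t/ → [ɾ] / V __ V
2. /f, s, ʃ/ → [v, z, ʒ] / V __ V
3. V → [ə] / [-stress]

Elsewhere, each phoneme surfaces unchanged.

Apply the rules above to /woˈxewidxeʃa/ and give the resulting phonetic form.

/w/ stays [w].
/o/ (between /w/ and /x/) occurs in an unstressed syllable → [ə] by rule 3.
/x/ (between /o/ and /e/) is unaffected → [x].
/e/ (between /x/ and /w/) fails the environment for rule 3, so it stays [e].
/w/ stays [w].
/i/ meets the environment for rule 3 (in an unstressed syllable) → [ə].
/d/ (between /i/ and /x/) fails the environment for rule 1, so it stays [d].
/x/ (between /d/ and /e/): no rule targets it → [x].
Rule 3 applies to /e/ (between /x/ and /ʃ/: in an unstressed syllable) → [ə].
Rule 2 applies to /ʃ/ (between /e/ and /a/: between two vowels) → [ʒ].
/a/ — word-final, in an unstressed syllable — surfaces as [ə] (rule 3).

[wəˈxewədxəʒə]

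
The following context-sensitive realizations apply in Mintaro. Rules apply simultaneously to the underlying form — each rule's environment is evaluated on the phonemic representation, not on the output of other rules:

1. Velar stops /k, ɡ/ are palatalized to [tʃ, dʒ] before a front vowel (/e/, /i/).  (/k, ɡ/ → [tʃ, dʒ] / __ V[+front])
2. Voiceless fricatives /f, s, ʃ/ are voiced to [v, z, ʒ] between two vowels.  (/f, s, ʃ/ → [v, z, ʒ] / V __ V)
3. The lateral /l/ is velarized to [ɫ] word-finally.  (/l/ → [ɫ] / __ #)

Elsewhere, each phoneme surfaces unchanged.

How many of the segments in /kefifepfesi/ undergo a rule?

Segments that undergo a rule: /k/ → [tʃ] (rule 1); /f/ → [v] (rule 2); /f/ → [v] (rule 2); /s/ → [z] (rule 2).
All other segments surface unchanged.

4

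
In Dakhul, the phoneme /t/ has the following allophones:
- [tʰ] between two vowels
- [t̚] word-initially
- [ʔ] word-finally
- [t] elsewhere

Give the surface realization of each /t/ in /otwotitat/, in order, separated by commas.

Occurrence 1 (position 2): no conditioning environment matches → elsewhere allophone [t].
Occurrence 2 (position 5): between two vowels → [tʰ].
Occurrence 3 (position 7): between two vowels → [tʰ].
Occurrence 4 (position 9): word-finally → [ʔ].

[t], [tʰ], [tʰ], [ʔ]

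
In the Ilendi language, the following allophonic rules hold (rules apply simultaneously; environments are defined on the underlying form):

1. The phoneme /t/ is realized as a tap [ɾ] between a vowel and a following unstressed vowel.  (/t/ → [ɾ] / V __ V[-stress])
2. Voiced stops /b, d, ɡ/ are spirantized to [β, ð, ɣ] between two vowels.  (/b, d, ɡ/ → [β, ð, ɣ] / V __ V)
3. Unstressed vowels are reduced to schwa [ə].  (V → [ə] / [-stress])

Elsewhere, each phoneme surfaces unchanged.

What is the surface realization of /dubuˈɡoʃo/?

[dəβəˈɣoʃə]

/d/ — word-initial; rule 2 does not apply here → [d].
/u/ (between /d/ and /b/) occurs in an unstressed syllable → [ə] by rule 3.
/b/ — between /u/ and /u/, between two vowels — surfaces as [β] (rule 2).
/u/ (between /b/ and /ɡ/) occurs in an unstressed syllable → [ə] by rule 3.
/ɡ/ (between /u/ and /o/) occurs between two vowels → [ɣ] by rule 2.
/o/ (between /ɡ/ and /ʃ/): rule 3 targets it, but not in an unstressed syllable → unchanged [o].
/ʃ/ (between /o/ and /o/) is unaffected → [ʃ].
/o/ (word-final) occurs in an unstressed syllable → [ə] by rule 3.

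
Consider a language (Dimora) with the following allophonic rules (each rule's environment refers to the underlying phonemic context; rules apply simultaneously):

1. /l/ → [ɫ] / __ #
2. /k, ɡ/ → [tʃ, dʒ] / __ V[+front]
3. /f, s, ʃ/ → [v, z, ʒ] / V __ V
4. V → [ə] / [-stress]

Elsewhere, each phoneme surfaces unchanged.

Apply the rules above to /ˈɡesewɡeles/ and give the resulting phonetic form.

/ɡ/ — word-initial, before a front vowel — surfaces as [dʒ] (rule 2).
/e/ (between /ɡ/ and /s/) is in the target of rule 4 but the environment (in an unstressed syllable) is not met → [e].
/s/ (between /e/ and /e/): between two vowels, so rule 3 applies → [z].
/e/ (between /s/ and /w/): in an unstressed syllable, so rule 4 applies → [ə].
/w/ — not in any rule's target class → [w].
/ɡ/ meets the environment for rule 2 (before a front vowel) → [dʒ].
Rule 4 applies to /e/ (between /ɡ/ and /l/: in an unstressed syllable) → [ə].
/l/ — between /e/ and /e/; rule 1 does not apply here → [l].
Rule 4 applies to /e/ (between /l/ and /s/: in an unstressed syllable) → [ə].
/s/ (word-final) fails the environment for rule 3, so it stays [s].

[ˈdʒezəwdʒələs]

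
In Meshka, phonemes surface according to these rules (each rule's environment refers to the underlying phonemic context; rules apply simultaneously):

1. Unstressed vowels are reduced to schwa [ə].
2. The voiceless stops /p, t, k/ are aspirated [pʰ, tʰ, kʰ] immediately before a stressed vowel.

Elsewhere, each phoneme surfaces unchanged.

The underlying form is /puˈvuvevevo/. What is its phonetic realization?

/p/ — word-initial; rule 2 does not apply here → [p].
/u/ (between /p/ and /v/): in an unstressed syllable, so rule 1 applies → [ə].
/u/ (between /v/ and /v/) fails the environment for rule 1, so it stays [u].
Rule 1 applies to /e/ (between /v/ and /v/: in an unstressed syllable) → [ə].
/e/ (between /v/ and /v/) occurs in an unstressed syllable → [ə] by rule 1.
/o/ meets the environment for rule 1 (in an unstressed syllable) → [ə].

[pəˈvuvəvəvə]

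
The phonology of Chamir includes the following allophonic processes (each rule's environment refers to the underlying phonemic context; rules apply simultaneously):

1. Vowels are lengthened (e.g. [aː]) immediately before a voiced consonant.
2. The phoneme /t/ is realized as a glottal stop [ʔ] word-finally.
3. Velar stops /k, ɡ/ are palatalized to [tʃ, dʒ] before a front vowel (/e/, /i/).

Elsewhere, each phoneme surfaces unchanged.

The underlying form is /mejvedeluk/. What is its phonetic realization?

/m/ — not in any rule's target class → [m].
/e/ (between /m/ and /j/) occurs before a voiced consonant → [eː] by rule 1.
/j/ (between /e/ and /v/): no rule targets it → [j].
/v/ — not in any rule's target class → [v].
/e/ (between /v/ and /d/) occurs before a voiced consonant → [eː] by rule 1.
/d/ (between /e/ and /e/): no rule targets it → [d].
/e/ meets the environment for rule 1 (before a voiced consonant) → [eː].
/l/ (between /e/ and /u/): no rule targets it → [l].
/u/ (between /l/ and /k/) is in the target of rule 1 but the environment (before a voiced consonant) is not met → [u].
/k/ (word-final) is in the target of rule 3 but the environment (before a front vowel) is not met → [k].

[meːjveːdeːluk]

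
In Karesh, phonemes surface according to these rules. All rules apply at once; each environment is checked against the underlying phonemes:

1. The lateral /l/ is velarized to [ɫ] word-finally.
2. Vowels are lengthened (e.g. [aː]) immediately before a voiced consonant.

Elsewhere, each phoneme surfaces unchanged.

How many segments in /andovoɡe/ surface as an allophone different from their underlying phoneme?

Segments that undergo a rule: /a/ → [aː] (rule 2); /o/ → [oː] (rule 2); /o/ → [oː] (rule 2).
All other segments surface unchanged.

3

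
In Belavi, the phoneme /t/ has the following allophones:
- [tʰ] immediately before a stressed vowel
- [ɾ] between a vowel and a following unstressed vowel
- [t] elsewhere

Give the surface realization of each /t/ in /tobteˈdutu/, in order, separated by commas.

[t], [t], [ɾ]

Occurrence 1 (position 1): no conditioning environment matches → elsewhere allophone [t].
Occurrence 2 (position 4): no conditioning environment matches → elsewhere allophone [t].
Occurrence 3 (position 8): between a vowel and a following unstressed vowel → [ɾ].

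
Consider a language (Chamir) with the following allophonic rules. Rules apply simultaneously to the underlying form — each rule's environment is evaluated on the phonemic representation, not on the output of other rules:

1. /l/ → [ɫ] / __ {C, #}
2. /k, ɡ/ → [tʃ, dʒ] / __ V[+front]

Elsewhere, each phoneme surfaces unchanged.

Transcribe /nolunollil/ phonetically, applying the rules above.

[nolunoɫliɫ]

/l/ (between /o/ and /u/) is in the target of rule 1 but the environment (word-finally or immediately before a consonant) is not met → [l].
/l/ (between /o/ and /l/): word-finally or immediately before a consonant, so rule 1 applies → [ɫ].
/l/ (between /l/ and /i/) fails the environment for rule 1, so it stays [l].
Rule 1 applies to /l/ (word-final: word-finally or immediately before a consonant) → [ɫ].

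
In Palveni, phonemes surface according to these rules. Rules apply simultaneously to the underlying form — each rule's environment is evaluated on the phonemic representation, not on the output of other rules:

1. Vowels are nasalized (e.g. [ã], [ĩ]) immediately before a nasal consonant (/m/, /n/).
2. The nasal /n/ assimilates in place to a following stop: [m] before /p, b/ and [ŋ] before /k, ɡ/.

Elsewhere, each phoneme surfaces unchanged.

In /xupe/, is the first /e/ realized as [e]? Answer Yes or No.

/e/ (word-final): rule 1 targets it, but not before a nasal consonant → unchanged [e].
The actual realization is [e], which matches [e].

Yes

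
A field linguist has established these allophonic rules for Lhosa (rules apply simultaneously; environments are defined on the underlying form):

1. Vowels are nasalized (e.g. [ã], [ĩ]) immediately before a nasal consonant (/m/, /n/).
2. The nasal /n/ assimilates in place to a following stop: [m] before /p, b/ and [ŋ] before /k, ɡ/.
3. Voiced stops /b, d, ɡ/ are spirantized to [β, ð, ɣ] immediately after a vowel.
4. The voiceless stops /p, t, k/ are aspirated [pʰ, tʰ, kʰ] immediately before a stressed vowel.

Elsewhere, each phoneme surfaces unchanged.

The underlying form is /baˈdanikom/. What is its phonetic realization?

[baˈðãnikõm]

/b/ (word-initial) is in the target of rule 3 but the environment (immediately after a vowel) is not met → [b].
/a/ (between /b/ and /d/): rule 1 targets it, but not before a nasal consonant → unchanged [a].
/d/ (between /a/ and /a/): immediately after a vowel, so rule 3 applies → [ð].
Rule 1 applies to /a/ (between /d/ and /n/: before a nasal consonant) → [ã].
/n/ — between /a/ and /i/; rule 2 does not apply here → [n].
/i/ (between /n/ and /k/) fails the environment for rule 1, so it stays [i].
/k/ (between /i/ and /o/) is in the target of rule 4 but the environment (immediately before a stressed vowel) is not met → [k].
/o/ (between /k/ and /m/) occurs before a nasal consonant → [õ] by rule 1.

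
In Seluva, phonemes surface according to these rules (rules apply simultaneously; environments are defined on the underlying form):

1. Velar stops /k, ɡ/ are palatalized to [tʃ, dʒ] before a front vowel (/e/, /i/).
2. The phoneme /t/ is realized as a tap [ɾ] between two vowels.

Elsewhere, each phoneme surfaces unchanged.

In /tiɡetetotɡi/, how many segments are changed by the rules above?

Segments that undergo a rule: /ɡ/ → [dʒ] (rule 1); /t/ → [ɾ] (rule 2); /t/ → [ɾ] (rule 2); /ɡ/ → [dʒ] (rule 1).
All other segments surface unchanged.

4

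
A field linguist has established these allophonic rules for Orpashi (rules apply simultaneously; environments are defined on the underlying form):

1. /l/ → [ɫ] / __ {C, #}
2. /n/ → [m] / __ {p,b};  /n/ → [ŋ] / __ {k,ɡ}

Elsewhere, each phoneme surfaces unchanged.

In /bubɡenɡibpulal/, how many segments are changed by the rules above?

2

Segments that undergo a rule: /n/ → [ŋ] (rule 2); /l/ → [ɫ] (rule 1).
All other segments surface unchanged.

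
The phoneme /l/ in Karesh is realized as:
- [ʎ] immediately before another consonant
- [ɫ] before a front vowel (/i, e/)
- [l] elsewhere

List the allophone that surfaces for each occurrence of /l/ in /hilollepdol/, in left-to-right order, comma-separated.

[l], [ʎ], [ɫ], [l]

Occurrence 1 (position 3): no conditioning environment matches → elsewhere allophone [l].
Occurrence 2 (position 5): immediately before another consonant → [ʎ].
Occurrence 3 (position 6): before a front vowel (/i, e/) → [ɫ].
Occurrence 4 (position 11): no conditioning environment matches → elsewhere allophone [l].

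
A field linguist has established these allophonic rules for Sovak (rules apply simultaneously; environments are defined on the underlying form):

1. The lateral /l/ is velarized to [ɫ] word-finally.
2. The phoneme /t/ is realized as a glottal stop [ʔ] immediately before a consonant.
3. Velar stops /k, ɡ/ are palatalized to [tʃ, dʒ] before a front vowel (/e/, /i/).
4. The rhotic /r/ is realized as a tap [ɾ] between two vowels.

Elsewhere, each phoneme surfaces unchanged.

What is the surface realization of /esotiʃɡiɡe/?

/e/ (word-initial): no rule targets it → [e].
/s/ (between /e/ and /o/) is unaffected → [s].
/o/ (between /s/ and /t/): no rule targets it → [o].
/t/ — between /o/ and /i/; rule 2 does not apply here → [t].
/i/ (between /t/ and /ʃ/): no rule targets it → [i].
/ʃ/ (between /i/ and /ɡ/): no rule targets it → [ʃ].
/ɡ/ — between /ʃ/ and /i/, before a front vowel — surfaces as [dʒ] (rule 3).
/i/ (between /ɡ/ and /ɡ/): no rule targets it → [i].
/ɡ/ (between /i/ and /e/): before a front vowel, so rule 3 applies → [dʒ].
/e/ (word-final): no rule targets it → [e].

[esotiʃdʒidʒe]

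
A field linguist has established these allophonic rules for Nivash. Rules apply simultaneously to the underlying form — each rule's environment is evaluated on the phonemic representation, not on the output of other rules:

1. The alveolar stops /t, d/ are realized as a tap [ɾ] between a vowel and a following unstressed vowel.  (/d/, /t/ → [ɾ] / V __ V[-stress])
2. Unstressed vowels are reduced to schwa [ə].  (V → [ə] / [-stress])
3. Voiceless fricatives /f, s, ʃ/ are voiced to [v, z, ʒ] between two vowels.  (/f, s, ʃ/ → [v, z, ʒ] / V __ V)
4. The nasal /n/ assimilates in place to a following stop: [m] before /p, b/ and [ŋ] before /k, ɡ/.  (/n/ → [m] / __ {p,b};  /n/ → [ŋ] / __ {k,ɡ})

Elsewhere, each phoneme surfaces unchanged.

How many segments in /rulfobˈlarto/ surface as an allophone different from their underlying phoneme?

Segments that undergo a rule: /u/ → [ə] (rule 2); /o/ → [ə] (rule 2); /o/ → [ə] (rule 2).
All other segments surface unchanged.

3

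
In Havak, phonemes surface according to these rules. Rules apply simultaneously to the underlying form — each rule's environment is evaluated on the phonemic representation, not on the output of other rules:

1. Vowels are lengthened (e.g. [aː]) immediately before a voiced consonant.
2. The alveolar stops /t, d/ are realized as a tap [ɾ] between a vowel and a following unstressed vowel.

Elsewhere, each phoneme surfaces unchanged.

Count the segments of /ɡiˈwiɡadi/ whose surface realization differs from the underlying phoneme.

4

Segments that undergo a rule: /i/ → [iː] (rule 1); /i/ → [iː] (rule 1); /a/ → [aː] (rule 1); /d/ → [ɾ] (rule 2).
All other segments surface unchanged.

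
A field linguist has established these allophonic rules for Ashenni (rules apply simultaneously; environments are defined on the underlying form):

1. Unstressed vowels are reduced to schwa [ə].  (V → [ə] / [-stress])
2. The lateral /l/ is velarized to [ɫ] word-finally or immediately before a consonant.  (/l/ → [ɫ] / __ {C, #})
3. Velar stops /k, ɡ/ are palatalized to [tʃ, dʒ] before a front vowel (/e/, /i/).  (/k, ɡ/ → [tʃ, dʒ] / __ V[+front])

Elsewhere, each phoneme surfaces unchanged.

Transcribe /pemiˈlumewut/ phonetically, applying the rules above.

/p/ — not in any rule's target class → [p].
/e/ — between /p/ and /m/, in an unstressed syllable — surfaces as [ə] (rule 1).
/m/ stays [m].
/i/ — between /m/ and /l/, in an unstressed syllable — surfaces as [ə] (rule 1).
/l/ (between /i/ and /u/): rule 2 targets it, but not word-finally or immediately before a consonant → unchanged [l].
/u/ — between /l/ and /m/; rule 1 does not apply here → [u].
/m/ stays [m].
/e/ meets the environment for rule 1 (in an unstressed syllable) → [ə].
/w/ (between /e/ and /u/): no rule targets it → [w].
/u/ (between /w/ and /t/): in an unstressed syllable, so rule 1 applies → [ə].
/t/ stays [t].

[pəməˈluməwət]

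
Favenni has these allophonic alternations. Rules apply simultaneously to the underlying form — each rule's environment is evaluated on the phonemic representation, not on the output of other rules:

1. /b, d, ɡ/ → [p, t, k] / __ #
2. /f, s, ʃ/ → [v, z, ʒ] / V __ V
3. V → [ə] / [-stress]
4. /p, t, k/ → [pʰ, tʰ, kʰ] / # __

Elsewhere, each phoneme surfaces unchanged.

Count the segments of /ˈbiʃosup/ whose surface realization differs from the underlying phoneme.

Segments that undergo a rule: /ʃ/ → [ʒ] (rule 2); /o/ → [ə] (rule 3); /s/ → [z] (rule 2); /u/ → [ə] (rule 3).
All other segments surface unchanged.

4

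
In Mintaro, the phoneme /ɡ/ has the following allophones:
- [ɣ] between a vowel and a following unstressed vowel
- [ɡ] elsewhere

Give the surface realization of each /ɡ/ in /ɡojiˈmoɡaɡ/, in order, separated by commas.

Occurrence 1 (position 1): no conditioning environment matches → elsewhere allophone [ɡ].
Occurrence 2 (position 7): between a vowel and a following unstressed vowel → [ɣ].
Occurrence 3 (position 9): no conditioning environment matches → elsewhere allophone [ɡ].

[ɡ], [ɣ], [ɡ]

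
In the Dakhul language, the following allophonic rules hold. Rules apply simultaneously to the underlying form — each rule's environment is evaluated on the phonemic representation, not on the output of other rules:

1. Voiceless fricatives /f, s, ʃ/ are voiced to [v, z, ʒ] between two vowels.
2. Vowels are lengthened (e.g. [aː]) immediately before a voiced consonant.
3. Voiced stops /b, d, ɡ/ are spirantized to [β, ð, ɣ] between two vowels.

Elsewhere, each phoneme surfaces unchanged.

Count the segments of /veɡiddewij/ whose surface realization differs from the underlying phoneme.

Segments that undergo a rule: /e/ → [eː] (rule 2); /ɡ/ → [ɣ] (rule 3); /i/ → [iː] (rule 2); /e/ → [eː] (rule 2); /i/ → [iː] (rule 2).
All other segments surface unchanged.

5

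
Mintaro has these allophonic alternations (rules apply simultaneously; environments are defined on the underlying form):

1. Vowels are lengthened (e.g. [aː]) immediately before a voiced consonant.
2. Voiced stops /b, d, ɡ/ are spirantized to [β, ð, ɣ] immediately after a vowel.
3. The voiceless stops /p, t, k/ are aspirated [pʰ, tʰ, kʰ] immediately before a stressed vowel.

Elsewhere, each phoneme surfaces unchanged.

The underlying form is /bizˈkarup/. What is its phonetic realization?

/b/ (word-initial): rule 2 targets it, but not immediately after a vowel → unchanged [b].
/i/ meets the environment for rule 1 (before a voiced consonant) → [iː].
/z/ (between /i/ and /k/) is unaffected → [z].
/k/ — between /z/ and /a/, immediately before a stressed vowel — surfaces as [kʰ] (rule 3).
/a/ meets the environment for rule 1 (before a voiced consonant) → [aː].
/r/ (between /a/ and /u/): no rule targets it → [r].
/u/ — between /r/ and /p/; rule 1 does not apply here → [u].
/p/ — word-final; rule 3 does not apply here → [p].

[biːzˈkʰaːrup]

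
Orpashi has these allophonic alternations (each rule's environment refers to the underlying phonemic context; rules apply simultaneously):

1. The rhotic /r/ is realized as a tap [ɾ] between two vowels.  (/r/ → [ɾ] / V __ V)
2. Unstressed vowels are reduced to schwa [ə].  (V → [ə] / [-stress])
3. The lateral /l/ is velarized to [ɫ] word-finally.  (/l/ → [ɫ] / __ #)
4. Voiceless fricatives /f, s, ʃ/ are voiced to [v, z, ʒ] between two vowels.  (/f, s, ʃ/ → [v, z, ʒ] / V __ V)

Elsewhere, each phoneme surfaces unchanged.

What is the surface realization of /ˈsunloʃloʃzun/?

[ˈsunləʃləʃzən]

/s/ (word-initial): rule 4 targets it, but not between two vowels → unchanged [s].
/u/ (between /s/ and /n/): rule 2 targets it, but not in an unstressed syllable → unchanged [u].
/n/ stays [n].
/l/ (between /n/ and /o/) is in the target of rule 3 but the environment (word-finally) is not met → [l].
/o/ meets the environment for rule 2 (in an unstressed syllable) → [ə].
/ʃ/ — between /o/ and /l/; rule 4 does not apply here → [ʃ].
/l/ (between /ʃ/ and /o/): rule 3 targets it, but not word-finally → unchanged [l].
/o/ (between /l/ and /ʃ/): in an unstressed syllable, so rule 2 applies → [ə].
/ʃ/ — between /o/ and /z/; rule 4 does not apply here → [ʃ].
/z/ (between /ʃ/ and /u/) is unaffected → [z].
/u/ (between /z/ and /n/) occurs in an unstressed syllable → [ə] by rule 2.
/n/ — not in any rule's target class → [n].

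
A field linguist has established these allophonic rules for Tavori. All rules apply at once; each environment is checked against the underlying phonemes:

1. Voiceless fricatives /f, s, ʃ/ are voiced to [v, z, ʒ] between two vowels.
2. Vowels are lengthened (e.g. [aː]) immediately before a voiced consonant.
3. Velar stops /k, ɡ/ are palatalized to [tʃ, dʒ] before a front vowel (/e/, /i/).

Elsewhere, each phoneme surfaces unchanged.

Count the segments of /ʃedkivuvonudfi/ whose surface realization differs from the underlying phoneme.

6

Segments that undergo a rule: /e/ → [eː] (rule 2); /k/ → [tʃ] (rule 3); /i/ → [iː] (rule 2); /u/ → [uː] (rule 2); /o/ → [oː] (rule 2); /u/ → [uː] (rule 2).
All other segments surface unchanged.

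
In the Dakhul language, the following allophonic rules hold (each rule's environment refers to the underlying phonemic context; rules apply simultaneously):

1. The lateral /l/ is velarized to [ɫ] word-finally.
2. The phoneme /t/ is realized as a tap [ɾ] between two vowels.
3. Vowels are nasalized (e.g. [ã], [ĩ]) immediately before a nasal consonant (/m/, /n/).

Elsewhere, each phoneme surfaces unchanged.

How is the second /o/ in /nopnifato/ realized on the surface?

[o]

/o/ — word-final; rule 3 does not apply here → [o].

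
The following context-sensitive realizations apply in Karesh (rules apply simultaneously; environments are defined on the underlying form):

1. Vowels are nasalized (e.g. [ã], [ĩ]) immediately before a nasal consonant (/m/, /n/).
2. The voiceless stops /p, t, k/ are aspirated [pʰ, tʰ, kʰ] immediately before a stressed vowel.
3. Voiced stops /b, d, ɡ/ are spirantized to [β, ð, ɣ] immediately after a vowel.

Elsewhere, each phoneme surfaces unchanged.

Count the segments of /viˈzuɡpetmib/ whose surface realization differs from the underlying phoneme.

Segments that undergo a rule: /ɡ/ → [ɣ] (rule 3); /b/ → [β] (rule 3).
All other segments surface unchanged.

2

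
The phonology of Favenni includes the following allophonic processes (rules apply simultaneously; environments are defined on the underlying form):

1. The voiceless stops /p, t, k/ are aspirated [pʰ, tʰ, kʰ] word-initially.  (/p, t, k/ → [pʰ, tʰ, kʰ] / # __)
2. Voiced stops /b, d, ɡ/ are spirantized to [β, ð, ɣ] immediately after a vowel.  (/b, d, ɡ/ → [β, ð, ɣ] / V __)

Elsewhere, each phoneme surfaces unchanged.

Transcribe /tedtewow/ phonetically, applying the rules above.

[tʰeðtewow]

/t/ (word-initial): word-initially, so rule 1 applies → [tʰ].
/e/ stays [e].
/d/ meets the environment for rule 2 (immediately after a vowel) → [ð].
/t/ (between /d/ and /e/): rule 1 targets it, but not word-initially → unchanged [t].
/e/ (between /t/ and /w/): no rule targets it → [e].
/w/ (between /e/ and /o/) is unaffected → [w].
/o/ stays [o].
/w/ (word-final): no rule targets it → [w].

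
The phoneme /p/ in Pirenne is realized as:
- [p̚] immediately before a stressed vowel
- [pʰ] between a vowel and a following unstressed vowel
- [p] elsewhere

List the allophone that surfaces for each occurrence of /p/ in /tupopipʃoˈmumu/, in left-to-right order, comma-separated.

[pʰ], [pʰ], [p]

Occurrence 1 (position 3): between a vowel and a following unstressed vowel → [pʰ].
Occurrence 2 (position 5): between a vowel and a following unstressed vowel → [pʰ].
Occurrence 3 (position 7): no conditioning environment matches → elsewhere allophone [p].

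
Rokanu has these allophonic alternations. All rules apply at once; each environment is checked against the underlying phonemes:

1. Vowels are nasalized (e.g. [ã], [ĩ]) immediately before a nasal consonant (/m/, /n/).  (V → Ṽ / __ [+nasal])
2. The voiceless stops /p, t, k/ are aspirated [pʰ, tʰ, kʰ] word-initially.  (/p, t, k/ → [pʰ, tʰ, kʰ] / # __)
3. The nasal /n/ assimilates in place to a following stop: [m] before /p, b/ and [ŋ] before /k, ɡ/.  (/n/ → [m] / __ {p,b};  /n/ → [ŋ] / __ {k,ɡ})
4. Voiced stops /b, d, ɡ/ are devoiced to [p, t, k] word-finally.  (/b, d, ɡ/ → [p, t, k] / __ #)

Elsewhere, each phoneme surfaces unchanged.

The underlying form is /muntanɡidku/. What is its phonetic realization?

[mũntãŋɡidku]

/m/ (word-initial) is unaffected → [m].
/u/ (between /m/ and /n/) occurs before a nasal consonant → [ũ] by rule 1.
/n/ (between /u/ and /t/) is in the target of rule 3 but the environment (before a labial or velar stop) is not met → [n].
/t/ (between /n/ and /a/) fails the environment for rule 2, so it stays [t].
/a/ (between /t/ and /n/) occurs before a nasal consonant → [ã] by rule 1.
/n/ (between /a/ and /ɡ/) occurs before a labial or velar stop → [ŋ] by rule 3.
/ɡ/ — between /n/ and /i/; rule 4 does not apply here → [ɡ].
/i/ (between /ɡ/ and /d/) fails the environment for rule 1, so it stays [i].
/d/ (between /i/ and /k/) is in the target of rule 4 but the environment (word-finally) is not met → [d].
/k/ (between /d/ and /u/) fails the environment for rule 2, so it stays [k].
/u/ (word-final) is in the target of rule 1 but the environment (before a nasal consonant) is not met → [u].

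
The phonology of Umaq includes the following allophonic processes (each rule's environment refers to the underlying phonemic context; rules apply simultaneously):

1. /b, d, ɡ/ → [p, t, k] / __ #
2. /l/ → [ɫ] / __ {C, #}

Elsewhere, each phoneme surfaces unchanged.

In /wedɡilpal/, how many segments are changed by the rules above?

Segments that undergo a rule: /l/ → [ɫ] (rule 2); /l/ → [ɫ] (rule 2).
All other segments surface unchanged.

2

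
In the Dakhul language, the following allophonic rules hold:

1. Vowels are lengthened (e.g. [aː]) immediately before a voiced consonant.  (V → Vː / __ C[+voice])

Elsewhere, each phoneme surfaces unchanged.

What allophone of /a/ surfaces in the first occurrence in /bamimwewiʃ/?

/a/ (between /b/ and /m/): before a voiced consonant, so rule 1 applies → [aː].

[aː]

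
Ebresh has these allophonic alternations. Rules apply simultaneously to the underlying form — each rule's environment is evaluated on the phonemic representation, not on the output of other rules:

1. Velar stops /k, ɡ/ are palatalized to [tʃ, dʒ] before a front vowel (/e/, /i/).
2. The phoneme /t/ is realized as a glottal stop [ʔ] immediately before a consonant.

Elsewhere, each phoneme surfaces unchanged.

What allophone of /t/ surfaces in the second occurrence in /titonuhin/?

/t/ (between /i/ and /o/) fails the environment for rule 2, so it stays [t].

[t]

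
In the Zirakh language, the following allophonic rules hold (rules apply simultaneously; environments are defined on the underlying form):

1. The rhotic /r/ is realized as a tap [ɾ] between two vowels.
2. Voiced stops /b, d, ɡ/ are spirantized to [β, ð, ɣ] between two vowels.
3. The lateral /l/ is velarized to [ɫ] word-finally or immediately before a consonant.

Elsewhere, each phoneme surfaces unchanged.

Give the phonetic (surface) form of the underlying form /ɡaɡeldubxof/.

[ɡaɣeɫdubxof]

/ɡ/ (word-initial) is in the target of rule 2 but the environment (between two vowels) is not met → [ɡ].
/a/ — not in any rule's target class → [a].
/ɡ/ (between /a/ and /e/): between two vowels, so rule 2 applies → [ɣ].
/e/ stays [e].
/l/ (between /e/ and /d/): word-finally or immediately before a consonant, so rule 3 applies → [ɫ].
/d/ (between /l/ and /u/): rule 2 targets it, but not between two vowels → unchanged [d].
/u/ (between /d/ and /b/) is unaffected → [u].
/b/ (between /u/ and /x/) fails the environment for rule 2, so it stays [b].
/x/ — not in any rule's target class → [x].
/o/ (between /x/ and /f/) is unaffected → [o].
/f/ (word-final) is unaffected → [f].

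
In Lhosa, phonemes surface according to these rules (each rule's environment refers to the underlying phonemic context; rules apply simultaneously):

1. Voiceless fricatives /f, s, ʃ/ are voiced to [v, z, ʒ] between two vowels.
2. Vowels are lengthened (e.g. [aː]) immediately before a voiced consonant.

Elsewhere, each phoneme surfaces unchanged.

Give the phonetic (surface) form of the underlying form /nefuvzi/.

[nevuːvzi]

/n/ stays [n].
/e/ (between /n/ and /f/): rule 2 targets it, but not before a voiced consonant → unchanged [e].
/f/ — between /e/ and /u/, between two vowels — surfaces as [v] (rule 1).
/u/ meets the environment for rule 2 (before a voiced consonant) → [uː].
/v/ (between /u/ and /z/) is unaffected → [v].
/z/ stays [z].
/i/ (word-final): rule 2 targets it, but not before a voiced consonant → unchanged [i].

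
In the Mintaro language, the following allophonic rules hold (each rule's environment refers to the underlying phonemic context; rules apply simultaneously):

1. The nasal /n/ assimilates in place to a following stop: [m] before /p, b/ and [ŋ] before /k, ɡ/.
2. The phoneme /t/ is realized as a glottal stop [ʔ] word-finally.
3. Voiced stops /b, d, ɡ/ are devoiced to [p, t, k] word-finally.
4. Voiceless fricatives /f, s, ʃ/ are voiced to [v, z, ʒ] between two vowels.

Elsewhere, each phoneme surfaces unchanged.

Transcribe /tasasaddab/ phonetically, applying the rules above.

/t/ — word-initial; rule 2 does not apply here → [t].
/s/ (between /a/ and /a/) occurs between two vowels → [z] by rule 4.
/s/ meets the environment for rule 4 (between two vowels) → [z].
/d/ (between /a/ and /d/) fails the environment for rule 3, so it stays [d].
/d/ — between /d/ and /a/; rule 3 does not apply here → [d].
/b/ (word-final) occurs word-finally → [p] by rule 3.

[tazazaddap]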